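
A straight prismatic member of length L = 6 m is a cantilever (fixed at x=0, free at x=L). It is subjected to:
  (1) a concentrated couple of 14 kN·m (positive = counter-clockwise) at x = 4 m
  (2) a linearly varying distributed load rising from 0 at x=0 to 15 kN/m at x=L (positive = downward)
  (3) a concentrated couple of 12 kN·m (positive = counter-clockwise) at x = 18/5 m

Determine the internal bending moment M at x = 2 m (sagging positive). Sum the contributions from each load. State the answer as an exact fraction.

M(2) = -202/3 kN·m

Load 1 — applied couple M₀=14 kN·m at a=4 m (b=L-a=2):
  M_1 = M₀  [x≤a] = 14 = 14 kN·m
Load 2 — triangular load w₀=15 kN/m (0→w₀ over full span):
  M_2 = w₀Lx/2 - w₀L²/3 - w₀x³/(6L) = 15·6·2/2 - 15·6²/3 - 15·2³/(6·6) = -280/3 kN·m
Load 3 — applied couple M₀=12 kN·m at a=18/5 m (b=L-a=12/5):
  M_3 = M₀  [x≤a] = 12 = 12 kN·m
Superposition: M = Σ M_i = -202/3 kN·m ≈ -67.333333 kN·m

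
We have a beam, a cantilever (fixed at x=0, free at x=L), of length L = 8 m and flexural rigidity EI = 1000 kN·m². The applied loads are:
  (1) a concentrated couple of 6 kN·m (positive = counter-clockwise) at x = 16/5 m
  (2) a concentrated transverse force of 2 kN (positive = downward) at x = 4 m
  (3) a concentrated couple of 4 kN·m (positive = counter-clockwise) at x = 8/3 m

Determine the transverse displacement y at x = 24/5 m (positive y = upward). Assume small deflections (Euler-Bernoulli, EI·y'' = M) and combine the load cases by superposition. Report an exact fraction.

Load 1 — applied couple M₀=6 kN·m at a=16/5 m (b=L-a=24/5):
  y_1 = M₀a(2x-a)/(2EI)  [x>a] = 6·(16/5)·(2·(24/5)-(16/5))/(2·1000) = 192/3125 m
Load 2 — point force P=2 kN at a=4 m (b=L-a=4):
  y_2 = -Pa²(3x-a)/(6EI)  [x>a] = -2·4²·(3·(24/5)-4)/(6·1000) = -104/1875 m
Load 3 — applied couple M₀=4 kN·m at a=8/3 m (b=L-a=16/3):
  y_3 = M₀a(2x-a)/(2EI)  [x>a] = 4·(8/3)·(2·(24/5)-(8/3))/(2·1000) = 208/5625 m
Superposition: y = Σ y_i = 1208/28125 m ≈ 0.042951 m

y(24/5) = 1208/28125 m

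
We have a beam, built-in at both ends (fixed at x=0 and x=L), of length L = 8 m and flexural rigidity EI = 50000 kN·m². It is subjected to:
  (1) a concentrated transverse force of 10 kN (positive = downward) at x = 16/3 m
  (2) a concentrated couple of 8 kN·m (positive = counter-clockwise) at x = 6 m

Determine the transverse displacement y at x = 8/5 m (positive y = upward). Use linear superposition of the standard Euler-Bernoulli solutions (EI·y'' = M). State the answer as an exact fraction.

y(8/5) = -5219/31640625 m

Load 1 — point force P=10 kN at a=16/3 m (b=L-a=8/3):
  y_1 = -Pb²x²(3aL-(3a+b)x)/(6L³EI)  [x≤a] = -10·(8/3)²·(8/5)²·(3·(16/3)·8-(3·(16/3)+(8/3))·(8/5))/(6·8³·50000) = -736/6328125 m
Load 2 — applied couple M₀=8 kN·m at a=6 m (b=L-a=2):
  y_2 = (R_Ax³/6 - M_Ax²/2)/EI  [x≤a] with R_A=9/8, M_A=5/2 = ((9/8)·(8/5)³/6 - (5/2)·(8/5)²/2)/50000 = -19/390625 m
Superposition: y = Σ y_i = -5219/31640625 m ≈ -0.000165 m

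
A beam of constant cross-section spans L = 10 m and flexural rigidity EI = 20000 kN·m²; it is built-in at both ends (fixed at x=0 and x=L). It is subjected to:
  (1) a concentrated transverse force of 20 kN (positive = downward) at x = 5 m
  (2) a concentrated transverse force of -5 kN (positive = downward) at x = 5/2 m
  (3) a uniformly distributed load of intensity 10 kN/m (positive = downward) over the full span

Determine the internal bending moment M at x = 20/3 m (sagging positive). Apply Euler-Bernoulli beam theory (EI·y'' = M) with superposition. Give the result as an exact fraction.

M(20/3) = 10325/288 kN·m

Load 1 — point force P=20 kN at a=5 m (b=L-a=5):
  M_1 = Pa²(a+3b)(L-x)/L³ - Pa²b/L²  [x>a] = 20·5²·(5+3·5)·(10-(20/3))/10³ - 20·5²·5/10² = 25/3 kN·m
Load 2 — point force P=-5 kN at a=5/2 m (b=L-a=15/2):
  M_2 = Pa²(a+3b)(L-x)/L³ - Pa²b/L²  [x>a] = (-5)·(5/2)²·((5/2)+3·(15/2))·(10-(20/3))/10³ - (-5)·(5/2)²·(15/2)/10² = -25/96 kN·m
Load 3 — uniform load w=10 kN/m over full span:
  M_3 = wLx/2 - wL²/12 - wx²/2 = 10·10·(20/3)/2 - 10·10²/12 - 10·(20/3)²/2 = 250/9 kN·m
Superposition: M = Σ M_i = 10325/288 kN·m ≈ 35.850694 kN·m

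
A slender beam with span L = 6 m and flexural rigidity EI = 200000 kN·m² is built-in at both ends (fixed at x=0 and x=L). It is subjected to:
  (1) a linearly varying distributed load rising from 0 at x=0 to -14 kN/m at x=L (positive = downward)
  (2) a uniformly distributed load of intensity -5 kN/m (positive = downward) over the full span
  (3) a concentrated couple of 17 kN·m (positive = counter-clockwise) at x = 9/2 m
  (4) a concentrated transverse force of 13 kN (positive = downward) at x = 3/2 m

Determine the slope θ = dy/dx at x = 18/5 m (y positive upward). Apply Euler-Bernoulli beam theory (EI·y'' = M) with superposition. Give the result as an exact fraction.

θ(18/5) = -23517/1000000000 rad

Load 1 — triangular load w₀=-14 kN/m (0→w₀ over full span):
  θ_1 = -w₀(2x(L-x)(L-2x)(x+2L)+x²(L-x)²)/(120LEI) = -(-14)·(2·(18/5)·(6-(18/5))·(6-2·(18/5))·((18/5)+2·6)+(18/5)²·(6-(18/5))²)/(120·6·200000) = -189/7812500 rad
Load 2 — uniform load w=-5 kN/m over full span:
  θ_2 = -wx(L-x)(L-2x)/(12EI) = -(-5)·(18/5)·(6-(18/5))·(6-2·(18/5))/(12·200000) = -27/1250000 rad
Load 3 — applied couple M₀=17 kN·m at a=9/2 m (b=L-a=3/2):
  θ_3 = (R_Ax²/2 - M_Ax)/EI  [x≤a] with R_A=51/16, M_A=85/16 = ((51/16)·(18/5)²/2 - (85/16)·(18/5))/200000 = 153/20000000 rad
Load 4 — point force P=13 kN at a=3/2 m (b=L-a=9/2):
  θ_4 = Pa²(L-x)(2bL-(3b+a)(L-x))/(2L³EI)  [x>a] = 13·(3/2)²·(6-(18/5))·(2·(9/2)·6-(3·(9/2)+(3/2))·(6-(18/5)))/(2·6³·200000) = 117/8000000 rad
Superposition: θ = Σ θ_i = -23517/1000000000 rad ≈ -0.000024 rad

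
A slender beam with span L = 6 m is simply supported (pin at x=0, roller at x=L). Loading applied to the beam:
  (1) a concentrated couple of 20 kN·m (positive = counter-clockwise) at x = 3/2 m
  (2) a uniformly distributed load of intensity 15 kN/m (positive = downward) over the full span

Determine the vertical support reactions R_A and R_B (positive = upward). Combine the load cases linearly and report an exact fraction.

R_A = 145/3 kN, R_B = 125/3 kN

Load 1 — applied couple M₀=20 kN·m at a=3/2 m (b=L-a=9/2):
  R_A = M₀/L = 20/6 = 10/3 kN
  R_B = -M₀/L = -20/6 = -10/3 kN
Load 2 — uniform load w=15 kN/m over full span:
  R_A = wL/2 = 15·6/2 = 45 kN
  R_B = wL/2 = 15·6/2 = 45 kN
Superposition: R_A = 145/3 kN, R_B = 125/3 kN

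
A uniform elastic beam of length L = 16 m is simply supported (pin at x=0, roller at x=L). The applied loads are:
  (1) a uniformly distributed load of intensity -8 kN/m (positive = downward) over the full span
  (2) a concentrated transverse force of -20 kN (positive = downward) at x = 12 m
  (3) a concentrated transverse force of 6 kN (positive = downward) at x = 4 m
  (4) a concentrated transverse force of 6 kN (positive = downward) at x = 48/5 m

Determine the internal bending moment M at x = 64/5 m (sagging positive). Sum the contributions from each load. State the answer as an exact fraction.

Load 1 — uniform load w=-8 kN/m over full span:
  M_1 = wx(L-x)/2 = (-8)·(64/5)·(16-(64/5))/2 = -4096/25 kN·m
Load 2 — point force P=-20 kN at a=12 m (b=L-a=4):
  M_2 = Pa(L-x)/L  [x>a] = (-20)·12·(16-(64/5))/16 = -48 kN·m
Load 3 — point force P=6 kN at a=4 m (b=L-a=12):
  M_3 = Pa(L-x)/L  [x>a] = 6·4·(16-(64/5))/16 = 24/5 kN·m
Load 4 — point force P=6 kN at a=48/5 m (b=L-a=32/5):
  M_4 = Pa(L-x)/L  [x>a] = 6·(48/5)·(16-(64/5))/16 = 288/25 kN·m
Superposition: M = Σ M_i = -4888/25 kN·m ≈ -195.520000 kN·m

M(64/5) = -4888/25 kN·m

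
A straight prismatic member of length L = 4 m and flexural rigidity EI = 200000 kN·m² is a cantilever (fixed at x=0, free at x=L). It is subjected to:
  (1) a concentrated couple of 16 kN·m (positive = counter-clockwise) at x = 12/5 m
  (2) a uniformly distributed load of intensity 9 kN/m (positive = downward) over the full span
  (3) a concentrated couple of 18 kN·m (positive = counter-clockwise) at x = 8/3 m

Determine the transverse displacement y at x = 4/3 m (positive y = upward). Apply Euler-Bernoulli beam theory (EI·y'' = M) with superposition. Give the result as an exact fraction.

Load 1 — applied couple M₀=16 kN·m at a=12/5 m (b=L-a=8/5):
  y_1 = M₀x²/(2EI)  [x≤a] = 16·(4/3)²/(2·200000) = 2/28125 m
Load 2 — uniform load w=9 kN/m over full span:
  y_2 = -wx²(x²-4Lx+6L²)/(24EI) = -9·(4/3)²·((4/3)²-4·4·(4/3)+6·4²)/(24·200000) = -43/168750 m
Load 3 — applied couple M₀=18 kN·m at a=8/3 m (b=L-a=4/3):
  y_3 = M₀x²/(2EI)  [x≤a] = 18·(4/3)²/(2·200000) = 1/12500 m
Superposition: y = Σ y_i = -7/67500 m ≈ -0.000104 m

y(4/3) = -7/67500 m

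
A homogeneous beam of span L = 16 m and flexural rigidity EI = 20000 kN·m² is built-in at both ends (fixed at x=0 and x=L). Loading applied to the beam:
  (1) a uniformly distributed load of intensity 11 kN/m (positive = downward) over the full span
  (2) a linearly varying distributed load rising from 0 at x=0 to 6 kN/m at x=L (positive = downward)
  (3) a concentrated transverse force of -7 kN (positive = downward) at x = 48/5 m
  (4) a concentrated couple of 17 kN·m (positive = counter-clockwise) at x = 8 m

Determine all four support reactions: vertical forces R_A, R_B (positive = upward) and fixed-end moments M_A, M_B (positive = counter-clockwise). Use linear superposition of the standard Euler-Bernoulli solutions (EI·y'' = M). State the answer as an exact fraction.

R_A = 406119/4000 kN, M_A = 419047/1500 kN·m, R_B = 461881/4000 kN, M_B = -436633/1500 kN·m

Load 1 — uniform load w=11 kN/m over full span:
  R_A = wL/2 = 11·16/2 = 88 kN
  M_A = wL²/12 = 11·16²/12 = 704/3 kN·m
  R_B = wL/2 = 11·16/2 = 88 kN
  M_B = -wL²/12 = -11·16²/12 = -704/3 kN·m
Load 2 — triangular load w₀=6 kN/m (0→w₀ over full span):
  R_A = 3w₀L/20 = 3·6·16/20 = 72/5 kN
  M_A = w₀L²/30 = 6·16²/30 = 256/5 kN·m
  R_B = 7w₀L/20 = 7·6·16/20 = 168/5 kN
  M_B = -w₀L²/20 = -6·16²/20 = -384/5 kN·m
Load 3 — point force P=-7 kN at a=48/5 m (b=L-a=32/5):
  R_A = Pb²(3a+b)/L³ = (-7)·(32/5)²·(3·(48/5)+(32/5))/16³ = -308/125 kN
  M_A = Pab²/L² = (-7)·(48/5)·(32/5)²/16² = -1344/125 kN·m
  R_B = Pa²(a+3b)/L³ = (-7)·(48/5)²·((48/5)+3·(32/5))/16³ = -567/125 kN
  M_B = -Pa²b/L² = -(-7)·(48/5)²·(32/5)/16² = 2016/125 kN·m
Load 4 — applied couple M₀=17 kN·m at a=8 m (b=L-a=8):
  R_A = 6M₀ab/L³ = 6·17·8·8/16³ = 51/32 kN
  M_A = M₀b(2a-b)/L² = 17·8·(2·8-8)/16² = 17/4 kN·m
  R_B = -6M₀ab/L³ = -6·17·8·8/16³ = -51/32 kN
  M_B = M₀a(2b-a)/L² = 17·8·(2·8-8)/16² = 17/4 kN·m
Superposition: R_A = 406119/4000 kN, M_A = 419047/1500 kN·m, R_B = 461881/4000 kN, M_B = -436633/1500 kN·m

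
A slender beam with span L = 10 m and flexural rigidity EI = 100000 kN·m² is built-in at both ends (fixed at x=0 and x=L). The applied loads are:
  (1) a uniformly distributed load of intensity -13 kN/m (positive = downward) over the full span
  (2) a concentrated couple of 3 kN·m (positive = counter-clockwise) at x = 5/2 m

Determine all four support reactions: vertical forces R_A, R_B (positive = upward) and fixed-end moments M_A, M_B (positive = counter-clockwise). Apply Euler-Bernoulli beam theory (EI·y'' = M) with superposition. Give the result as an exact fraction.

Load 1 — uniform load w=-13 kN/m over full span:
  R_A = wL/2 = (-13)·10/2 = -65 kN
  M_A = wL²/12 = (-13)·10²/12 = -325/3 kN·m
  R_B = wL/2 = (-13)·10/2 = -65 kN
  M_B = -wL²/12 = -(-13)·10²/12 = 325/3 kN·m
Load 2 — applied couple M₀=3 kN·m at a=5/2 m (b=L-a=15/2):
  R_A = 6M₀ab/L³ = 6·3·(5/2)·(15/2)/10³ = 27/80 kN
  M_A = M₀b(2a-b)/L² = 3·(15/2)·(2·(5/2)-(15/2))/10² = -9/16 kN·m
  R_B = -6M₀ab/L³ = -6·3·(5/2)·(15/2)/10³ = -27/80 kN
  M_B = M₀a(2b-a)/L² = 3·(5/2)·(2·(15/2)-(5/2))/10² = 15/16 kN·m
Superposition: R_A = -5173/80 kN, M_A = -5227/48 kN·m, R_B = -5227/80 kN, M_B = 5245/48 kN·m

R_A = -5173/80 kN, M_A = -5227/48 kN·m, R_B = -5227/80 kN, M_B = 5245/48 kN·m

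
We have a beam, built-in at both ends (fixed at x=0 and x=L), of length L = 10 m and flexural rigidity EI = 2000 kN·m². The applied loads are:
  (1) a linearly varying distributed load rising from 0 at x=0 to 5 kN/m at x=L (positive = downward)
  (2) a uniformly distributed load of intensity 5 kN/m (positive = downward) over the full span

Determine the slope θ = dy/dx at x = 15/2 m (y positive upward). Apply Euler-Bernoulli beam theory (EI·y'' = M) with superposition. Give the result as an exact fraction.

θ(15/2) = 121/4096 rad

Load 1 — triangular load w₀=5 kN/m (0→w₀ over full span):
  θ_1 = -w₀(2x(L-x)(L-2x)(x+2L)+x²(L-x)²)/(120LEI) = -5·(2·(15/2)·(10-(15/2))·(10-2·(15/2))·((15/2)+2·10)+(15/2)²·(10-(15/2))²)/(120·10·2000) = 41/4096 rad
Load 2 — uniform load w=5 kN/m over full span:
  θ_2 = -wx(L-x)(L-2x)/(12EI) = -5·(15/2)·(10-(15/2))·(10-2·(15/2))/(12·2000) = 5/256 rad
Superposition: θ = Σ θ_i = 121/4096 rad ≈ 0.029541 rad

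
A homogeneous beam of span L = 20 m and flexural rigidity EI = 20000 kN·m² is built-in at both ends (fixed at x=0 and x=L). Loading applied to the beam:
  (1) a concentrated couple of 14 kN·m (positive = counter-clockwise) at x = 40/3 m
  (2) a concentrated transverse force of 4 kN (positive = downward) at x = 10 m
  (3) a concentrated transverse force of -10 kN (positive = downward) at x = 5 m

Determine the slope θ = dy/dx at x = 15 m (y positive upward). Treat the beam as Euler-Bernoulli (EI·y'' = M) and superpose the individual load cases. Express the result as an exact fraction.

θ(15) = 179/384000 rad

Load 1 — applied couple M₀=14 kN·m at a=40/3 m (b=L-a=20/3):
  θ_1 = (R_Ax²/2 - M_Ax - M₀(x-a))/EI  [x>a] with R_A=14/15, M_A=14/3 = ((14/15)·15²/2 - (14/3)·15 - 14·(15-(40/3)))/20000 = 7/12000 rad
Load 2 — point force P=4 kN at a=10 m (b=L-a=10):
  θ_2 = Pa²(L-x)(2bL-(3b+a)(L-x))/(2L³EI)  [x>a] = 4·10²·(20-15)·(2·10·20-(3·10+10)·(20-15))/(2·20³·20000) = 1/800 rad
Load 3 — point force P=-10 kN at a=5 m (b=L-a=15):
  θ_3 = Pa²(L-x)(2bL-(3b+a)(L-x))/(2L³EI)  [x>a] = (-10)·5²·(20-15)·(2·15·20-(3·15+5)·(20-15))/(2·20³·20000) = -7/5120 rad
Superposition: θ = Σ θ_i = 179/384000 rad ≈ 0.000466 rad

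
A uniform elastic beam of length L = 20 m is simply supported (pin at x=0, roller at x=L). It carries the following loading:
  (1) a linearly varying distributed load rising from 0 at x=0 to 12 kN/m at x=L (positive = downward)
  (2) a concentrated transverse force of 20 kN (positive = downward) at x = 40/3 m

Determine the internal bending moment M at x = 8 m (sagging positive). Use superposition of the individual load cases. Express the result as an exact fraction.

Load 1 — triangular load w₀=12 kN/m (0→w₀ over full span):
  M_1 = w₀Lx/6 - w₀x³/(6L) = 12·20·8/6 - 12·8³/(6·20) = 1344/5 kN·m
Load 2 — point force P=20 kN at a=40/3 m (b=L-a=20/3):
  M_2 = Pbx/L  [x≤a] = 20·(20/3)·8/20 = 160/3 kN·m
Superposition: M = Σ M_i = 4832/15 kN·m ≈ 322.133333 kN·m

M(8) = 4832/15 kN·m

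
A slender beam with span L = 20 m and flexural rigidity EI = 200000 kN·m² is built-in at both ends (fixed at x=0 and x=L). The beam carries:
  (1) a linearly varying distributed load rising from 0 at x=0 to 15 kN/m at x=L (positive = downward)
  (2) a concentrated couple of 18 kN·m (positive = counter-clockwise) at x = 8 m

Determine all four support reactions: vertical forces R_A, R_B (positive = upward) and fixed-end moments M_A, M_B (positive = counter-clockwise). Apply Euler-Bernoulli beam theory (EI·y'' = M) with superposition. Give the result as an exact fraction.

R_A = 5787/125 kN, M_A = 5054/25 kN·m, R_B = 12963/125 kN, M_B = -7356/25 kN·m

Load 1 — triangular load w₀=15 kN/m (0→w₀ over full span):
  R_A = 3w₀L/20 = 3·15·20/20 = 45 kN
  M_A = w₀L²/30 = 15·20²/30 = 200 kN·m
  R_B = 7w₀L/20 = 7·15·20/20 = 105 kN
  M_B = -w₀L²/20 = -15·20²/20 = -300 kN·m
Load 2 — applied couple M₀=18 kN·m at a=8 m (b=L-a=12):
  R_A = 6M₀ab/L³ = 6·18·8·12/20³ = 162/125 kN
  M_A = M₀b(2a-b)/L² = 18·12·(2·8-12)/20² = 54/25 kN·m
  R_B = -6M₀ab/L³ = -6·18·8·12/20³ = -162/125 kN
  M_B = M₀a(2b-a)/L² = 18·8·(2·12-8)/20² = 144/25 kN·m
Superposition: R_A = 5787/125 kN, M_A = 5054/25 kN·m, R_B = 12963/125 kN, M_B = -7356/25 kN·m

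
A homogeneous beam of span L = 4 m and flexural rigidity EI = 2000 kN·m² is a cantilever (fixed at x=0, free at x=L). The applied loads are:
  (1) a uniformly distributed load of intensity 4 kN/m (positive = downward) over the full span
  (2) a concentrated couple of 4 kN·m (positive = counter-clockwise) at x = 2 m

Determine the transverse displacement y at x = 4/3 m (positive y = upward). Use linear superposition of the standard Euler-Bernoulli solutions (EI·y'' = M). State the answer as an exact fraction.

Load 1 — uniform load w=4 kN/m over full span:
  y_1 = -wx²(x²-4Lx+6L²)/(24EI) = -4·(4/3)²·((4/3)²-4·4·(4/3)+6·4²)/(24·2000) = -344/30375 m
Load 2 — applied couple M₀=4 kN·m at a=2 m (b=L-a=2):
  y_2 = M₀x²/(2EI)  [x≤a] = 4·(4/3)²/(2·2000) = 2/1125 m
Superposition: y = Σ y_i = -58/6075 m ≈ -0.009547 m

y(4/3) = -58/6075 m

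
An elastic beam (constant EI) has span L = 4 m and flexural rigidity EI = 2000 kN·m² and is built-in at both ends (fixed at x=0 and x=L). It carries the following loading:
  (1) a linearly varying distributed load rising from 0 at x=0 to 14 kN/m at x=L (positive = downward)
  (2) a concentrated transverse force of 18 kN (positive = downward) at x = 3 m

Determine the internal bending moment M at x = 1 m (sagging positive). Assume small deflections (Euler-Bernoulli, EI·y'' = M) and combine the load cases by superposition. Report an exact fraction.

Load 1 — triangular load w₀=14 kN/m (0→w₀ over full span):
  M_1 = 3w₀Lx/20 - w₀L²/30 - w₀x³/(6L) = 3·14·4·1/20 - 14·4²/30 - 14·1³/(6·4) = 7/20 kN·m
Load 2 — point force P=18 kN at a=3 m (b=L-a=1):
  M_2 = Pb²(3a+b)x/L³ - Pab²/L²  [x≤a] = 18·1²·(3·3+1)·1/4³ - 18·3·1²/4² = -9/16 kN·m
Superposition: M = Σ M_i = -17/80 kN·m ≈ -0.212500 kN·m

M(1) = -17/80 kN·m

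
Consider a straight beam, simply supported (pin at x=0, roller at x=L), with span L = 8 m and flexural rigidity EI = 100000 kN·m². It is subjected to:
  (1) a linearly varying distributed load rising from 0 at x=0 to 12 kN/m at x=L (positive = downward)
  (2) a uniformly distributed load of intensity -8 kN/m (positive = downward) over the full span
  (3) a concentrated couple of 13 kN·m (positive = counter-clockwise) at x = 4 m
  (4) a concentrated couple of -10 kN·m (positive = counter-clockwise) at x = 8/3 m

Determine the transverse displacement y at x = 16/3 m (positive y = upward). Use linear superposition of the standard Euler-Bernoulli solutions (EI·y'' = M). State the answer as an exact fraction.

y(16/3) = 431/607500 m

Load 1 — triangular load w₀=12 kN/m (0→w₀ over full span):
  y_1 = -w₀x(7L⁴-10L²x²+3x⁴)/(360LEI) = -12·(16/3)·(7·8⁴-10·8²·(16/3)²+3·(16/3)⁴)/(360·8·100000) = -2176/759375 m
Load 2 — uniform load w=-8 kN/m over full span:
  y_2 = -wx(L³-2Lx²+x³)/(24EI) = -(-8)·(16/3)·(8³-2·8·(16/3)²+(16/3)³)/(24·100000) = 2816/759375 m
Load 3 — applied couple M₀=13 kN·m at a=4 m (b=L-a=4):
  y_3 = (M₀x³/(6L)-M₀(x-a)²/2+C₁x)/EI  [x>a] with C₁=M₀(3b²-L²)/(6L)=-13/3 = (13·(16/3)³/(6·8)-13·((16/3)-4)²/2+(-13/3)·(16/3))/100000 = 13/202500 m
Load 4 — applied couple M₀=-10 kN·m at a=8/3 m (b=L-a=16/3):
  y_4 = (M₀x³/(6L)-M₀(x-a)²/2+C₁x)/EI  [x>a] with C₁=M₀(3b²-L²)/(6L)=-40/9 = ((-10)·(16/3)³/(6·8)-(-10)·((16/3)-(8/3))²/2+(-40/9)·(16/3))/100000 = -2/10125 m
Superposition: y = Σ y_i = 431/607500 m ≈ 0.000709 m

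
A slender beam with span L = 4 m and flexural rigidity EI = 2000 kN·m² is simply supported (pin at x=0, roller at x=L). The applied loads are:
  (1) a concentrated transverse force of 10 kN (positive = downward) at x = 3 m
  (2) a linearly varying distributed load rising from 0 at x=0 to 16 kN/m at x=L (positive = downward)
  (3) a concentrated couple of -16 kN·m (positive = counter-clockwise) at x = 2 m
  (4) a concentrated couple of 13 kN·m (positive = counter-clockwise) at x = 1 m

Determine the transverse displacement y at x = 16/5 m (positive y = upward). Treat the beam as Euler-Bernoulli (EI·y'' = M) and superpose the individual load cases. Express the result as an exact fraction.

Load 1 — point force P=10 kN at a=3 m (b=L-a=1):
  y_1 = -Pa(L-x)(2Lx-a²-x²)/(6LEI)  [x>a] = -10·3·(4-(16/5))·(2·4·(16/5)-3²-(16/5)²)/(6·4·2000) = -159/50000 m
Load 2 — triangular load w₀=16 kN/m (0→w₀ over full span):
  y_2 = -w₀x(7L⁴-10L²x²+3x⁴)/(360LEI) = -16·(16/5)·(7·4⁴-10·4²·(16/5)²+3·(16/5)⁴)/(360·4·2000) = -16256/1953125 m
Load 3 — applied couple M₀=-16 kN·m at a=2 m (b=L-a=2):
  y_3 = (M₀x³/(6L)-M₀(x-a)²/2+C₁x)/EI  [x>a] with C₁=M₀(3b²-L²)/(6L)=8/3 = ((-16)·(16/5)³/(6·4)-(-16)·((16/5)-2)²/2+(8/3)·(16/5))/2000 = -14/15625 m
Load 4 — applied couple M₀=13 kN·m at a=1 m (b=L-a=3):
  y_4 = (M₀x³/(6L)-M₀(x-a)²/2+C₁x)/EI  [x>a] with C₁=M₀(3b²-L²)/(6L)=143/24 = (13·(16/5)³/(6·4)-13·((16/5)-1)²/2+(143/24)·(16/5))/2000 = 1339/500000 m
Superposition: y = Σ y_i = -607567/62500000 m ≈ -0.009721 m

y(16/5) = -607567/62500000 m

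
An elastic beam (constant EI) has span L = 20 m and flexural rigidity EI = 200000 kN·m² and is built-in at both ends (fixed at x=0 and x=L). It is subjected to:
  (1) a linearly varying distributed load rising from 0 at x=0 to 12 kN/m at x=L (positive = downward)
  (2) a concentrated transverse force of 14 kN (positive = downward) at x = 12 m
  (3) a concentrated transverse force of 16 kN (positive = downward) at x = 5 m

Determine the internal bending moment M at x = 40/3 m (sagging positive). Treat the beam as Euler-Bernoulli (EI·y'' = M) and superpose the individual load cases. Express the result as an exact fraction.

Load 1 — triangular load w₀=12 kN/m (0→w₀ over full span):
  M_1 = 3w₀Lx/20 - w₀L²/30 - w₀x³/(6L) = 3·12·20·(40/3)/20 - 12·20²/30 - 12·(40/3)³/(6·20) = 2240/27 kN·m
Load 2 — point force P=14 kN at a=12 m (b=L-a=8):
  M_2 = Pa²(a+3b)(L-x)/L³ - Pa²b/L²  [x>a] = 14·12²·(12+3·8)·(20-(40/3))/20³ - 14·12²·8/20² = 504/25 kN·m
Load 3 — point force P=16 kN at a=5 m (b=L-a=15):
  M_3 = Pa²(a+3b)(L-x)/L³ - Pa²b/L²  [x>a] = 16·5²·(5+3·15)·(20-(40/3))/20³ - 16·5²·15/20² = 5/3 kN·m
Superposition: M = Σ M_i = 70733/675 kN·m ≈ 104.789630 kN·m

M(40/3) = 70733/675 kN·m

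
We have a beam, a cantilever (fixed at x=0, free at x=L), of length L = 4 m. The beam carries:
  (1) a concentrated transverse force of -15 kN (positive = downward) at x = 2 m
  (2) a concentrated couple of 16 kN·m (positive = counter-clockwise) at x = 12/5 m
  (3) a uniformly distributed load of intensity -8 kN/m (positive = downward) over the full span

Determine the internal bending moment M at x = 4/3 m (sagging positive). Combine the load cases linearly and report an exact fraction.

Load 1 — point force P=-15 kN at a=2 m (b=L-a=2):
  M_1 = -P(a-x)  [x≤a] = -(-15)·(2-(4/3)) = 10 kN·m
Load 2 — applied couple M₀=16 kN·m at a=12/5 m (b=L-a=8/5):
  M_2 = M₀  [x≤a] = 16 = 16 kN·m
Load 3 — uniform load w=-8 kN/m over full span:
  M_3 = -w(L-x)²/2 = -(-8)·(4-(4/3))²/2 = 256/9 kN·m
Superposition: M = Σ M_i = 490/9 kN·m ≈ 54.444444 kN·m

M(4/3) = 490/9 kN·m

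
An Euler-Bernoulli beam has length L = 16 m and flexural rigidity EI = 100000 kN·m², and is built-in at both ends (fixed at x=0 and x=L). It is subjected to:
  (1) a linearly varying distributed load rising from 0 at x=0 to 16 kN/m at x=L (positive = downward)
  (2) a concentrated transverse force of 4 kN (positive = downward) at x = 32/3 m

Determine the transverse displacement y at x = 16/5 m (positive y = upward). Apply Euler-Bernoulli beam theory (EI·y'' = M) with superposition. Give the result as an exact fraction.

y(16/5) = -20200192/3955078125 m

Load 1 — triangular load w₀=16 kN/m (0→w₀ over full span):
  y_1 = -w₀x²(L-x)²(x+2L)/(120LEI) = -16·(16/5)²·(16-(16/5))²·((16/5)+2·16)/(120·16·100000) = -720896/146484375 m
Load 2 — point force P=4 kN at a=32/3 m (b=L-a=16/3):
  y_2 = -Pb²x²(3aL-(3a+b)x)/(6L³EI)  [x≤a] = -4·(16/3)²·(16/5)²·(3·(32/3)·16-(3·(32/3)+(16/3))·(16/5))/(6·16³·100000) = -5888/31640625 m
Superposition: y = Σ y_i = -20200192/3955078125 m ≈ -0.005107 m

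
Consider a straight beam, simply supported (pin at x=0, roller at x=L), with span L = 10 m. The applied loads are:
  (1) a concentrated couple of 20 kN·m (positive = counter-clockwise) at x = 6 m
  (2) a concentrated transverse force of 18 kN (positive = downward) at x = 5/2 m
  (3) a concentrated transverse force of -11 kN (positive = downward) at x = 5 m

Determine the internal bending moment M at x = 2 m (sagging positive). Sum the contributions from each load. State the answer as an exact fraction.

M(2) = 20 kN·m

Load 1 — applied couple M₀=20 kN·m at a=6 m (b=L-a=4):
  M_1 = M₀x/L  [x≤a] = 20·2/10 = 4 kN·m
Load 2 — point force P=18 kN at a=5/2 m (b=L-a=15/2):
  M_2 = Pbx/L  [x≤a] = 18·(15/2)·2/10 = 27 kN·m
Load 3 — point force P=-11 kN at a=5 m (b=L-a=5):
  M_3 = Pbx/L  [x≤a] = (-11)·5·2/10 = -11 kN·m
Superposition: M = Σ M_i = 20 kN·m ≈ 20.000000 kN·m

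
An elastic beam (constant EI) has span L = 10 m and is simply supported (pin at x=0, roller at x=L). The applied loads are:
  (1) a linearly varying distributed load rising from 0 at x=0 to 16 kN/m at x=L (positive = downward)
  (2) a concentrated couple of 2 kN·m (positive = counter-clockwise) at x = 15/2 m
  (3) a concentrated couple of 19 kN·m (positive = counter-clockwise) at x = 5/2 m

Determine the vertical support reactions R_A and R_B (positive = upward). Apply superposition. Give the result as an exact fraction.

R_A = 863/30 kN, R_B = 1537/30 kN

Load 1 — triangular load w₀=16 kN/m (0→w₀ over full span):
  R_A = w₀L/6 = 16·10/6 = 80/3 kN
  R_B = w₀L/3 = 16·10/3 = 160/3 kN
Load 2 — applied couple M₀=2 kN·m at a=15/2 m (b=L-a=5/2):
  R_A = M₀/L = 2/10 = 1/5 kN
  R_B = -M₀/L = -2/10 = -1/5 kN
Load 3 — applied couple M₀=19 kN·m at a=5/2 m (b=L-a=15/2):
  R_A = M₀/L = 19/10 kN
  R_B = -M₀/L = -19/10 kN
Superposition: R_A = 863/30 kN, R_B = 1537/30 kN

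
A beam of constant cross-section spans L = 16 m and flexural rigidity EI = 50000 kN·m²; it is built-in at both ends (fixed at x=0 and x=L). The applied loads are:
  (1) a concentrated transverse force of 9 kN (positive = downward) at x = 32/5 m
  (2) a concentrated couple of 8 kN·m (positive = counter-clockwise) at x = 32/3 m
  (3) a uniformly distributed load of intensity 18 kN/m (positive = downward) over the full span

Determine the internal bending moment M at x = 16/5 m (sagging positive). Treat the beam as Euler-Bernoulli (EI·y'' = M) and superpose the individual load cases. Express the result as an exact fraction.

M(16/5) = -33688/1875 kN·m

Load 1 — point force P=9 kN at a=32/5 m (b=L-a=48/5):
  M_1 = Pb²(3a+b)x/L³ - Pab²/L²  [x≤a] = 9·(48/5)²·(3·(32/5)+(48/5))·(16/5)/16³ - 9·(32/5)·(48/5)²/16² = -1296/625 kN·m
Load 2 — applied couple M₀=8 kN·m at a=32/3 m (b=L-a=16/3):
  M_2 = R_Ax - M_A  [x≤a] with R_A=2/3, M_A=8/3 = (2/3)·(16/5) - (8/3) = -8/15 kN·m
Load 3 — uniform load w=18 kN/m over full span:
  M_3 = wLx/2 - wL²/12 - wx²/2 = 18·16·(16/5)/2 - 18·16²/12 - 18·(16/5)²/2 = -384/25 kN·m
Superposition: M = Σ M_i = -33688/1875 kN·m ≈ -17.966933 kN·m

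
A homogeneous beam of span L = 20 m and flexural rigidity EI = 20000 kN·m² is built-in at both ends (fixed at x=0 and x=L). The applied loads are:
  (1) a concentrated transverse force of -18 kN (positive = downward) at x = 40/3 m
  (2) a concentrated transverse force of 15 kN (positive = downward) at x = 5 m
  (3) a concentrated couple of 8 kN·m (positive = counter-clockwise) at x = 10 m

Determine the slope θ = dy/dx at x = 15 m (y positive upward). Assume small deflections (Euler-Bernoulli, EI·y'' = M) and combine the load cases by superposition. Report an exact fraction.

θ(15) = -787/256000 rad

Load 1 — point force P=-18 kN at a=40/3 m (b=L-a=20/3):
  θ_1 = Pa²(L-x)(2bL-(3b+a)(L-x))/(2L³EI)  [x>a] = (-18)·(40/3)²·(20-15)·(2·(20/3)·20-(3·(20/3)+(40/3))·(20-15))/(2·20³·20000) = -1/200 rad
Load 2 — point force P=15 kN at a=5 m (b=L-a=15):
  θ_2 = Pa²(L-x)(2bL-(3b+a)(L-x))/(2L³EI)  [x>a] = 15·5²·(20-15)·(2·15·20-(3·15+5)·(20-15))/(2·20³·20000) = 21/10240 rad
Load 3 — applied couple M₀=8 kN·m at a=10 m (b=L-a=10):
  θ_3 = (R_Ax²/2 - M_Ax - M₀(x-a))/EI  [x>a] with R_A=3/5, M_A=2 = ((3/5)·15²/2 - 2·15 - 8·(15-10))/20000 = -1/8000 rad
Superposition: θ = Σ θ_i = -787/256000 rad ≈ -0.003074 rad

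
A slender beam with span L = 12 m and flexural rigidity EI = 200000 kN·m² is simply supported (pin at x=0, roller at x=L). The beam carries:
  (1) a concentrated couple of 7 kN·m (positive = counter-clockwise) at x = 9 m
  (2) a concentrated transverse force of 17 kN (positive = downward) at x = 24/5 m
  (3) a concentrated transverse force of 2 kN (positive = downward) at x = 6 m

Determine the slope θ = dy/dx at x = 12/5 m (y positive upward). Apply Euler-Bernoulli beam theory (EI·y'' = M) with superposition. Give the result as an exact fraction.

θ(12/5) = -152111/200000000 rad

Load 1 — applied couple M₀=7 kN·m at a=9 m (b=L-a=3):
  θ_1 = (M₀x²/(2L)+C₁)/EI  [x≤a] with C₁=M₀(3b²-L²)/(6L)=-91/8 = (7·(12/5)²/(2·12)+(-91/8))/200000 = -1939/40000000 rad
Load 2 — point force P=17 kN at a=24/5 m (b=L-a=36/5):
  θ_2 = -Pb(L²-b²-3x²)/(6LEI)  [x≤a] = -17·(36/5)·(12²-(36/5)²-3·(12/5)²)/(6·12·200000) = -1989/3125000 rad
Load 3 — point force P=2 kN at a=6 m (b=L-a=6):
  θ_3 = -Pb(L²-b²-3x²)/(6LEI)  [x≤a] = -2·6·(12²-6²-3·(12/5)²)/(6·12·200000) = -189/2500000 rad
Superposition: θ = Σ θ_i = -152111/200000000 rad ≈ -0.000761 rad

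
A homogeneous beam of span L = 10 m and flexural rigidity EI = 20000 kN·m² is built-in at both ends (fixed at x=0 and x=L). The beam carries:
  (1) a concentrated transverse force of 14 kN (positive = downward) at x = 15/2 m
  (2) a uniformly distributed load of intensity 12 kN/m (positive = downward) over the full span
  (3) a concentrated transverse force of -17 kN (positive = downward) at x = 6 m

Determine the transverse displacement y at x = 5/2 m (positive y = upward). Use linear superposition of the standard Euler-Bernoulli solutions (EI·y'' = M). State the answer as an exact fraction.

Load 1 — point force P=14 kN at a=15/2 m (b=L-a=5/2):
  y_1 = -Pb²x²(3aL-(3a+b)x)/(6L³EI)  [x≤a] = -14·(5/2)²·(5/2)²·(3·(15/2)·10-(3·(15/2)+(5/2))·(5/2))/(6·10³·20000) = -91/122880 m
Load 2 — uniform load w=12 kN/m over full span:
  y_2 = -wx²(L-x)²/(24EI) = -12·(5/2)²·(10-(5/2))²/(24·20000) = -9/1024 m
Load 3 — point force P=-17 kN at a=6 m (b=L-a=4):
  y_3 = -Pb²x²(3aL-(3a+b)x)/(6L³EI)  [x≤a] = -(-17)·4²·(5/2)²·(3·6·10-(3·6+4)·(5/2))/(6·10³·20000) = 17/9600 m
Superposition: y = Σ y_i = -1589/204800 m ≈ -0.007759 m

y(5/2) = -1589/204800 m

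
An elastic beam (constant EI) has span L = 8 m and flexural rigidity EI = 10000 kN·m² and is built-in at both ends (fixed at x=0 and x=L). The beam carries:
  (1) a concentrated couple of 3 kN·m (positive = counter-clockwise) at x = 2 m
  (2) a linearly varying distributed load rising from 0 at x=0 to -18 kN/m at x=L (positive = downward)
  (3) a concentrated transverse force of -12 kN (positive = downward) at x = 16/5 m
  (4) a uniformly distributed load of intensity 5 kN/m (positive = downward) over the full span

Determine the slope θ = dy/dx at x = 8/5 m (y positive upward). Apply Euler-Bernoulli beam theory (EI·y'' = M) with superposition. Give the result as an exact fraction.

Load 1 — applied couple M₀=3 kN·m at a=2 m (b=L-a=6):
  θ_1 = (R_Ax²/2 - M_Ax)/EI  [x≤a] with R_A=27/64, M_A=-9/16 = ((27/64)·(8/5)²/2 - (-9/16)·(8/5))/10000 = 9/62500 rad
Load 2 — triangular load w₀=-18 kN/m (0→w₀ over full span):
  θ_2 = -w₀(2x(L-x)(L-2x)(x+2L)+x²(L-x)²)/(120LEI) = -(-18)·(2·(8/5)·(8-(8/5))·(8-2·(8/5))·((8/5)+2·8)+(8/5)²·(8-(8/5))²)/(120·8·10000) = 1344/390625 rad
Load 3 — point force P=-12 kN at a=16/5 m (b=L-a=24/5):
  θ_3 = -Pb²x(2aL-(3a+b)x)/(2L³EI)  [x≤a] = -(-12)·(24/5)²·(8/5)·(2·(16/5)·8-(3·(16/5)+(24/5))·(8/5))/(2·8³·10000) = 2376/1953125 rad
Load 4 — uniform load w=5 kN/m over full span:
  θ_4 = -wx(L-x)(L-2x)/(12EI) = -5·(8/5)·(8-(8/5))·(8-2·(8/5))/(12·10000) = -32/15625 rad
Superposition: θ = Σ θ_i = 21509/7812500 rad ≈ 0.002753 rad

θ(8/5) = 21509/7812500 rad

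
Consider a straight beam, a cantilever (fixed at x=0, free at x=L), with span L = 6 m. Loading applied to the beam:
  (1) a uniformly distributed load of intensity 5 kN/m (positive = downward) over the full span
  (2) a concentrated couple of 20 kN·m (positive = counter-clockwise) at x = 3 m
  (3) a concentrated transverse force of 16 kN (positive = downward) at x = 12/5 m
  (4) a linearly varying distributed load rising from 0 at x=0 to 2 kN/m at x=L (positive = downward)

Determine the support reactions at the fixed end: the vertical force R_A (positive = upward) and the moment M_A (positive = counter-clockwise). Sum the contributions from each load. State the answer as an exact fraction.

R_A = 52 kN, M_A = 662/5 kN·m

Load 1 — uniform load w=5 kN/m over full span:
  R_A = wL = 5·6 = 30 kN
  M_A = wL²/2 = 5·6²/2 = 90 kN·m
Load 2 — applied couple M₀=20 kN·m at a=3 m (b=L-a=3):
  R_A = 0 kN
  M_A = -M₀ = -20 kN·m
Load 3 — point force P=16 kN at a=12/5 m (b=L-a=18/5):
  R_A = P = 16 kN
  M_A = Pa = 16·(12/5) = 192/5 kN·m
Load 4 — triangular load w₀=2 kN/m (0→w₀ over full span):
  R_A = w₀L/2 = 2·6/2 = 6 kN
  M_A = w₀L²/3 = 2·6²/3 = 24 kN·m
Superposition: R_A = 52 kN, M_A = 662/5 kN·m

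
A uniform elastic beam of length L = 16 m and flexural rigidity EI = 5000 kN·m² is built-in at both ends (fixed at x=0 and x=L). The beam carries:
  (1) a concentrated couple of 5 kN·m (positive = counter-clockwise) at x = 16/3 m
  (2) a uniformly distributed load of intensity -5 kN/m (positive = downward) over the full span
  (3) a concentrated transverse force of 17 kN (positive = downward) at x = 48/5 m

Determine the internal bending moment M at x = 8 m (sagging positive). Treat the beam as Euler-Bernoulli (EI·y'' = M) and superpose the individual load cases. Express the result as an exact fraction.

M(8) = -831/25 kN·m

Load 1 — applied couple M₀=5 kN·m at a=16/3 m (b=L-a=32/3):
  M_1 = R_Ax - M_A - M₀  [x>a] with R_A=5/12, M_A=0 = (5/12)·8 - 0 - 5 = -5/3 kN·m
Load 2 — uniform load w=-5 kN/m over full span:
  M_2 = wLx/2 - wL²/12 - wx²/2 = (-5)·16·8/2 - (-5)·16²/12 - (-5)·8²/2 = -160/3 kN·m
Load 3 — point force P=17 kN at a=48/5 m (b=L-a=32/5):
  M_3 = Pb²(3a+b)x/L³ - Pab²/L²  [x≤a] = 17·(32/5)²·(3·(48/5)+(32/5))·8/16³ - 17·(48/5)·(32/5)²/16² = 544/25 kN·m
Superposition: M = Σ M_i = -831/25 kN·m ≈ -33.240000 kN·m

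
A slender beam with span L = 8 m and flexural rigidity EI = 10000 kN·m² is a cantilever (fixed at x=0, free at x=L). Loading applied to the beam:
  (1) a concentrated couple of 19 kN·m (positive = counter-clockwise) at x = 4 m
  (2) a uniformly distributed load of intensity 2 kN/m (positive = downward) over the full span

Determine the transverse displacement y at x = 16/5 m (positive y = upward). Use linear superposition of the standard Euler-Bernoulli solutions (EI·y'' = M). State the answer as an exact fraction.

Load 1 — applied couple M₀=19 kN·m at a=4 m (b=L-a=4):
  y_1 = M₀x²/(2EI)  [x≤a] = 19·(16/5)²/(2·10000) = 152/15625 m
Load 2 — uniform load w=2 kN/m over full span:
  y_2 = -wx²(x²-4Lx+6L²)/(24EI) = -2·(16/5)²·((16/5)²-4·8·(16/5)+6·8²)/(24·10000) = -9728/390625 m
Superposition: y = Σ y_i = -5928/390625 m ≈ -0.015176 m

y(16/5) = -5928/390625 m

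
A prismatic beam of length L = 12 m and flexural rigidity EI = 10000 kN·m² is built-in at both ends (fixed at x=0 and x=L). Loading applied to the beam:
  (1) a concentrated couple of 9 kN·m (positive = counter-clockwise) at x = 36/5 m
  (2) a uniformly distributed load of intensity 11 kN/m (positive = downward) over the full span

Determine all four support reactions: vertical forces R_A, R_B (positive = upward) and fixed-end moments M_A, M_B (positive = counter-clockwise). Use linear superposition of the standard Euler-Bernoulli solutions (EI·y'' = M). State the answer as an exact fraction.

Load 1 — applied couple M₀=9 kN·m at a=36/5 m (b=L-a=24/5):
  R_A = 6M₀ab/L³ = 6·9·(36/5)·(24/5)/12³ = 27/25 kN
  M_A = M₀b(2a-b)/L² = 9·(24/5)·(2·(36/5)-(24/5))/12² = 72/25 kN·m
  R_B = -6M₀ab/L³ = -6·9·(36/5)·(24/5)/12³ = -27/25 kN
  M_B = M₀a(2b-a)/L² = 9·(36/5)·(2·(24/5)-(36/5))/12² = 27/25 kN·m
Load 2 — uniform load w=11 kN/m over full span:
  R_A = wL/2 = 11·12/2 = 66 kN
  M_A = wL²/12 = 11·12²/12 = 132 kN·m
  R_B = wL/2 = 11·12/2 = 66 kN
  M_B = -wL²/12 = -11·12²/12 = -132 kN·m
Superposition: R_A = 1677/25 kN, M_A = 3372/25 kN·m, R_B = 1623/25 kN, M_B = -3273/25 kN·m

R_A = 1677/25 kN, M_A = 3372/25 kN·m, R_B = 1623/25 kN, M_B = -3273/25 kN·m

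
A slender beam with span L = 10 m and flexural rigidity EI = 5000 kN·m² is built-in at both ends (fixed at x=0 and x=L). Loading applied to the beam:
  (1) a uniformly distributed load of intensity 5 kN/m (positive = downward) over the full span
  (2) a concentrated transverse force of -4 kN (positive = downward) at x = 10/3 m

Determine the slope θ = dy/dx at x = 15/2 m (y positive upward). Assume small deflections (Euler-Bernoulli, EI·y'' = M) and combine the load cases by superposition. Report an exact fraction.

Load 1 — uniform load w=5 kN/m over full span:
  θ_1 = -wx(L-x)(L-2x)/(12EI) = -5·(15/2)·(10-(15/2))·(10-2·(15/2))/(12·5000) = 1/128 rad
Load 2 — point force P=-4 kN at a=10/3 m (b=L-a=20/3):
  θ_2 = Pa²(L-x)(2bL-(3b+a)(L-x))/(2L³EI)  [x>a] = (-4)·(10/3)²·(10-(15/2))·(2·(20/3)·10-(3·(20/3)+(10/3))·(10-(15/2)))/(2·10³·5000) = -1/1200 rad
Superposition: θ = Σ θ_i = 67/9600 rad ≈ 0.006979 rad

θ(15/2) = 67/9600 rad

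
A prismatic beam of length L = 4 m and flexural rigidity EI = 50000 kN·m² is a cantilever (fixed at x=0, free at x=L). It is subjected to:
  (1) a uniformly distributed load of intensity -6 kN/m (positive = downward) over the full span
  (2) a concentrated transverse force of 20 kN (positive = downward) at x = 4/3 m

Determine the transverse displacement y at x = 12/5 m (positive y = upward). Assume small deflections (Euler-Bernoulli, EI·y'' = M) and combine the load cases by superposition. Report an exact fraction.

y(12/5) = 178684/158203125 m

Load 1 — uniform load w=-6 kN/m over full span:
  y_1 = -wx²(x²-4Lx+6L²)/(24EI) = -(-6)·(12/5)²·((12/5)²-4·4·(12/5)+6·4²)/(24·50000) = 3564/1953125 m
Load 2 — point force P=20 kN at a=4/3 m (b=L-a=8/3):
  y_2 = -Pa²(3x-a)/(6EI)  [x>a] = -20·(4/3)²·(3·(12/5)-(4/3))/(6·50000) = -176/253125 m
Superposition: y = Σ y_i = 178684/158203125 m ≈ 0.001129 m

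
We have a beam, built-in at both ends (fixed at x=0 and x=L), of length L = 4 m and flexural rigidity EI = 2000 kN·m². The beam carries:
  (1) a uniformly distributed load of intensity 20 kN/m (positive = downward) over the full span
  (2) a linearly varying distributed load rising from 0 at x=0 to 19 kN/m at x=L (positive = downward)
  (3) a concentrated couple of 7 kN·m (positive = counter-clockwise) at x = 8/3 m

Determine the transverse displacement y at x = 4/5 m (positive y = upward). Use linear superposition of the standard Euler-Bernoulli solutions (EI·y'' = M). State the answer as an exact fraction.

y(4/5) = -145753/35156250 m

Load 1 — uniform load w=20 kN/m over full span:
  y_1 = -wx²(L-x)²/(24EI) = -20·(4/5)²·(4-(4/5))²/(24·2000) = -128/46875 m
Load 2 — triangular load w₀=19 kN/m (0→w₀ over full span):
  y_2 = -w₀x²(L-x)²(x+2L)/(120LEI) = -19·(4/5)²·(4-(4/5))²·((4/5)+2·4)/(120·4·2000) = -6688/5859375 m
Load 3 — applied couple M₀=7 kN·m at a=8/3 m (b=L-a=4/3):
  y_3 = (R_Ax³/6 - M_Ax²/2)/EI  [x≤a] with R_A=7/3, M_A=7/3 = ((7/3)·(4/5)³/6 - (7/3)·(4/5)²/2)/2000 = -77/281250 m
Superposition: y = Σ y_i = -145753/35156250 m ≈ -0.004146 m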